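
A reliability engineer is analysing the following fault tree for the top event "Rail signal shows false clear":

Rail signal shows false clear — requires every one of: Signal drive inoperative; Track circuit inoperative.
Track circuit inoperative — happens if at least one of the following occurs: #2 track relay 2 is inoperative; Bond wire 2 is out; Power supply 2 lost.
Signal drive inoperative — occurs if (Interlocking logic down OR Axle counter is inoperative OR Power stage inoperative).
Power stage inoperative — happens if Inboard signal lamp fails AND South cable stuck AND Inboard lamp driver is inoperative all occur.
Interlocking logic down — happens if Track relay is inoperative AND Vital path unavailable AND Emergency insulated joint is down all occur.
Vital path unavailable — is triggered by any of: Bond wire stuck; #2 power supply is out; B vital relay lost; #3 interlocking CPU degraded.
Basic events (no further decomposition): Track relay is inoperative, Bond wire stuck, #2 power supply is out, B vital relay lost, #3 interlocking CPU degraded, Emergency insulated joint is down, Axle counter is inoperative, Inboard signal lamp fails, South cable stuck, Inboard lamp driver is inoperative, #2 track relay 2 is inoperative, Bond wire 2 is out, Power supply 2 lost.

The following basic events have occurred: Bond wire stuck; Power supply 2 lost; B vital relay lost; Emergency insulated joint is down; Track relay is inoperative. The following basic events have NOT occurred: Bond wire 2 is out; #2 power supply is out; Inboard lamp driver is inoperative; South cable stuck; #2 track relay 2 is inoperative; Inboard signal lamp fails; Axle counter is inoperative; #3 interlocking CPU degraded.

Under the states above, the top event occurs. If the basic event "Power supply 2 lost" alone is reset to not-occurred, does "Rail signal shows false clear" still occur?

Counterfactual: set "Power supply 2 lost" to not occurred.
Vital path unavailable [OR]: Bond wire stuck=occurs, #2 power supply is out=not, B vital relay lost=occurs, #3 interlocking CPU degraded=not → at least one input occurs → occurs.
Interlocking logic down [AND]: Track relay is inoperative=occurs, Vital path unavailable=occurs, Emergency insulated joint is down=occurs → all inputs occur → occurs.
Power stage inoperative [AND]: Inboard signal lamp fails=not, South cable stuck=not, Inboard lamp driver is inoperative=not → not all inputs occur → does not occur.
Signal drive inoperative [OR]: Interlocking logic down=occurs, Axle counter is inoperative=not, Power stage inoperative=not → at least one input occurs → occurs.
Track circuit inoperative [OR]: #2 track relay 2 is inoperative=not, Bond wire 2 is out=not, Power supply 2 lost=not → no input occurs → does not occur.
Rail signal shows false clear [AND]: Signal drive inoperative=occurs, Track circuit inoperative=not → not all inputs occur → does not occur.

No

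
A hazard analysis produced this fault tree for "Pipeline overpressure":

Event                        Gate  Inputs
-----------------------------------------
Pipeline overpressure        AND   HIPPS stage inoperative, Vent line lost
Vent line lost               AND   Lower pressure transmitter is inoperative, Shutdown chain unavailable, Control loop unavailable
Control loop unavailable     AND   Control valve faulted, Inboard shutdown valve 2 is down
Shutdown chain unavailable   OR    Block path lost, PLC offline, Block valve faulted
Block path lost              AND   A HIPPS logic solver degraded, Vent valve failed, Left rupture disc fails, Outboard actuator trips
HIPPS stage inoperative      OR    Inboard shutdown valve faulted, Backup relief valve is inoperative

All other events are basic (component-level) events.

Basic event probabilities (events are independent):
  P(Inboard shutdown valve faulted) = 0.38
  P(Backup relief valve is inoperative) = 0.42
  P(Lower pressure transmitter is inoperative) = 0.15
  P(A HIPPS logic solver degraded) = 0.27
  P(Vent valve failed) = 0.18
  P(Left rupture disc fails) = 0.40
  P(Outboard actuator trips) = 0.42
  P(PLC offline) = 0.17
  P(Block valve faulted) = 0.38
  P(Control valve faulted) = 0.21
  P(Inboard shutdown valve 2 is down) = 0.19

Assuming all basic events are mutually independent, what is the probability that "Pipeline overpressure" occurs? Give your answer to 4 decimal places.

0.0019

P(HIPPS stage inoperative) [OR] = 1 − (1−0.38) × (1−0.42) = 0.640400
P(Block path lost) [AND] = 0.27 × 0.18 × 0.40 × 0.42 = 0.008165
P(Shutdown chain unavailable) [OR] = 1 − (1−0.008165) × (1−0.17) × (1−0.38) = 0.489602
P(Control loop unavailable) [AND] = 0.21 × 0.19 = 0.039900
P(Vent line lost) [AND] = 0.15 × 0.489602 × 0.039900 = 0.002930
P(Pipeline overpressure) [AND] = 0.640400 × 0.002930 = 0.001876
Rounded to 4 decimal places: P(Pipeline overpressure) ≈ 0.0019.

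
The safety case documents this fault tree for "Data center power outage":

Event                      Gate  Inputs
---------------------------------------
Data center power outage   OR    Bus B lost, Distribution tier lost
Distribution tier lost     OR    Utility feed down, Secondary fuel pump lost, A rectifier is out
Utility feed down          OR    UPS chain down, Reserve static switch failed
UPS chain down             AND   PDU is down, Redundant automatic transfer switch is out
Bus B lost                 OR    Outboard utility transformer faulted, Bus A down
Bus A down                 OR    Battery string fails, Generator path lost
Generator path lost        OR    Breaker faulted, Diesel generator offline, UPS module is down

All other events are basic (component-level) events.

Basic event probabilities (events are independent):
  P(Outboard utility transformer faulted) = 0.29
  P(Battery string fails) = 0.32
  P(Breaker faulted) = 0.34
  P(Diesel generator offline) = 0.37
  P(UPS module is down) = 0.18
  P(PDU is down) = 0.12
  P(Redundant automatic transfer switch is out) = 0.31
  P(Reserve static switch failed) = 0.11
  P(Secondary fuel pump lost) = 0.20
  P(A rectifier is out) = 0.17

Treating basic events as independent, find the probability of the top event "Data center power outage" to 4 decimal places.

P(Generator path lost) [OR] = 1 − (1−0.34) × (1−0.37) × (1−0.18) = 0.659044
P(Bus A down) [OR] = 1 − (1−0.32) × (1−0.659044) = 0.768150
P(Bus B lost) [OR] = 1 − (1−0.29) × (1−0.768150) = 0.835387
P(UPS chain down) [AND] = 0.12 × 0.31 = 0.037200
P(Utility feed down) [OR] = 1 − (1−0.037200) × (1−0.11) = 0.143108
P(Distribution tier lost) [OR] = 1 − (1−0.143108) × (1−0.20) × (1−0.17) = 0.431024
P(Data center power outage) [OR] = 1 − (1−0.835387) × (1−0.431024) = 0.906339
Rounded to 4 decimal places: P(Data center power outage) ≈ 0.9063.

0.9063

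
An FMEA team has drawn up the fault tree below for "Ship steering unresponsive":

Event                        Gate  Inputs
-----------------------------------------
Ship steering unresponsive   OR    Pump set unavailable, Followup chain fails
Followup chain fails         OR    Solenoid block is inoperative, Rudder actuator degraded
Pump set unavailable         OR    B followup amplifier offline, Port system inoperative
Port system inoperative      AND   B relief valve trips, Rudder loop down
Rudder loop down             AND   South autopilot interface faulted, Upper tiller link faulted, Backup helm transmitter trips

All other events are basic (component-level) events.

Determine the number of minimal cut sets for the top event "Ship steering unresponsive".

4

Rudder loop down [AND]: one cut set from each child combined → 1 × 1 × 1 = 1 cut set(s).
Port system inoperative [AND]: one cut set from each child combined → 1 × 1 = 1 cut set(s).
Pump set unavailable [OR]: union of children's cut sets → 2 cut set(s).
Followup chain fails [OR]: union of children's cut sets → 2 cut set(s).
Ship steering unresponsive [OR]: union of children's cut sets → 4 cut set(s).
Minimal cut sets: {B followup amplifier offline}; {B relief valve trips, Backup helm transmitter trips, South autopilot interface faulted, Upper tiller link faulted}; {Solenoid block is inoperative}; {Rudder actuator degraded}.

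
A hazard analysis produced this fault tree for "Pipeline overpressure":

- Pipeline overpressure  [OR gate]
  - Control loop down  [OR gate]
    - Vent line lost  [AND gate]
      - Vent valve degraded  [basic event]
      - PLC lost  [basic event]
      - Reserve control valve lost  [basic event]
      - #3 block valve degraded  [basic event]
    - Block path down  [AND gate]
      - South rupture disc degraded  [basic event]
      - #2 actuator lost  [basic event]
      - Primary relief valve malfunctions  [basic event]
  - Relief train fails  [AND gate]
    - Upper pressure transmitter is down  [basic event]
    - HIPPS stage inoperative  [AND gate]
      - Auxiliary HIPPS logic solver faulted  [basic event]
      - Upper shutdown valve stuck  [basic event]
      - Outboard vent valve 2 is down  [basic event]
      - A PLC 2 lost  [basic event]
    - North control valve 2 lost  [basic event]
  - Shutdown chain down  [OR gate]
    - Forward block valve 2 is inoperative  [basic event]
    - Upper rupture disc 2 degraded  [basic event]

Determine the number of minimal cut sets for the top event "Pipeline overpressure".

5

Vent line lost [AND]: one cut set from each child combined → 1 × 1 × 1 × 1 = 1 cut set(s).
Block path down [AND]: one cut set from each child combined → 1 × 1 × 1 = 1 cut set(s).
Control loop down [OR]: union of children's cut sets → 2 cut set(s).
HIPPS stage inoperative [AND]: one cut set from each child combined → 1 × 1 × 1 × 1 = 1 cut set(s).
Relief train fails [AND]: one cut set from each child combined → 1 × 1 × 1 = 1 cut set(s).
Shutdown chain down [OR]: union of children's cut sets → 2 cut set(s).
Pipeline overpressure [OR]: union of children's cut sets → 5 cut set(s).
Minimal cut sets: {#3 block valve degraded, PLC lost, Reserve control valve lost, Vent valve degraded}; {#2 actuator lost, Primary relief valve malfunctions, South rupture disc degraded}; {A PLC 2 lost, Auxiliary HIPPS logic solver faulted, North control valve 2 lost, Outboard vent valve 2 is down, Upper pressure transmitter is down, Upper shutdown valve stuck}; {Forward block valve 2 is inoperative}; {Upper rupture disc 2 degraded}.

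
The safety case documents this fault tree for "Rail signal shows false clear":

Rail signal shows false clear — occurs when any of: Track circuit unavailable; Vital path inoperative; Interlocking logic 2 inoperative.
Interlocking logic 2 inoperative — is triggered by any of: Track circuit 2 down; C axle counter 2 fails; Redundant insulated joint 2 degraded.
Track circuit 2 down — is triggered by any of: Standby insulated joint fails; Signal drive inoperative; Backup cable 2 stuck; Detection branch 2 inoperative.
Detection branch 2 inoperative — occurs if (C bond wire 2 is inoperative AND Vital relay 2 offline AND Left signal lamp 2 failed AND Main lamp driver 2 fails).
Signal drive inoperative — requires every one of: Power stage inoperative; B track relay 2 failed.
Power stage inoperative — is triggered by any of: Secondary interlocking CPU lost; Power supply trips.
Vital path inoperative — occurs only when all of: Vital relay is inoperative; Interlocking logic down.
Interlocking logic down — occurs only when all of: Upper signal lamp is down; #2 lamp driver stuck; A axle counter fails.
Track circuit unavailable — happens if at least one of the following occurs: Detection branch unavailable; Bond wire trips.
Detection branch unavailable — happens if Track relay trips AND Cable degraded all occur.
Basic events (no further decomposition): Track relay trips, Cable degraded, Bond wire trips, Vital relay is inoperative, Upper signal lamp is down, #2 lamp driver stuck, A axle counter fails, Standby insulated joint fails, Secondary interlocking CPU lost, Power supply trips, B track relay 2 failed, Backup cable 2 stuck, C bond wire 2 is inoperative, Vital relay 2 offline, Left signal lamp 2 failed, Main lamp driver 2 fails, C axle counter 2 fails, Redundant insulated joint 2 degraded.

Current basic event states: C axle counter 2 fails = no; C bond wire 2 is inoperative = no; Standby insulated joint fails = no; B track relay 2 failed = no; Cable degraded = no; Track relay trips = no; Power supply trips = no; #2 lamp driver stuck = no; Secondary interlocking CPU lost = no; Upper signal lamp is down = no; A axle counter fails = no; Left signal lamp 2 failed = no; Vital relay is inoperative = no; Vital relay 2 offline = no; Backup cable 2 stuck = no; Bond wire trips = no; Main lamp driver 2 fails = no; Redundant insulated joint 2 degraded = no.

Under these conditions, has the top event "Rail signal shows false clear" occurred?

No

Detection branch unavailable [AND]: Track relay trips=not, Cable degraded=not → not all inputs occur → does not occur.
Track circuit unavailable [OR]: Detection branch unavailable=not, Bond wire trips=not → no input occurs → does not occur.
Interlocking logic down [AND]: Upper signal lamp is down=not, #2 lamp driver stuck=not, A axle counter fails=not → not all inputs occur → does not occur.
Vital path inoperative [AND]: Vital relay is inoperative=not, Interlocking logic down=not → not all inputs occur → does not occur.
Power stage inoperative [OR]: Secondary interlocking CPU lost=not, Power supply trips=not → no input occurs → does not occur.
Signal drive inoperative [AND]: Power stage inoperative=not, B track relay 2 failed=not → not all inputs occur → does not occur.
Detection branch 2 inoperative [AND]: C bond wire 2 is inoperative=not, Vital relay 2 offline=not, Left signal lamp 2 failed=not, Main lamp driver 2 fails=not → not all inputs occur → does not occur.
Track circuit 2 down [OR]: Standby insulated joint fails=not, Signal drive inoperative=not, Backup cable 2 stuck=not, Detection branch 2 inoperative=not → no input occurs → does not occur.
Interlocking logic 2 inoperative [OR]: Track circuit 2 down=not, C axle counter 2 fails=not, Redundant insulated joint 2 degraded=not → no input occurs → does not occur.
Rail signal shows false clear [OR]: Track circuit unavailable=not, Vital path inoperative=not, Interlocking logic 2 inoperative=not → no input occurs → does not occur.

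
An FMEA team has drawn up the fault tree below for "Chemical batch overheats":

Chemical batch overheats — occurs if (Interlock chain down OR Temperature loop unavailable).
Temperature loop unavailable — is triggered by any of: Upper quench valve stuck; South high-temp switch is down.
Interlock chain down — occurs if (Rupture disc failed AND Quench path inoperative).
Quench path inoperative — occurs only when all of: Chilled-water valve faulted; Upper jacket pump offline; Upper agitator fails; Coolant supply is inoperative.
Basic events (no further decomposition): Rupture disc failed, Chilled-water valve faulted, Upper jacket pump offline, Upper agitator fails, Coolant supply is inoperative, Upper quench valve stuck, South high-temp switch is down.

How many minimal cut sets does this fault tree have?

3

Quench path inoperative [AND]: one cut set from each child combined → 1 × 1 × 1 × 1 = 1 cut set(s).
Interlock chain down [AND]: one cut set from each child combined → 1 × 1 = 1 cut set(s).
Temperature loop unavailable [OR]: union of children's cut sets → 2 cut set(s).
Chemical batch overheats [OR]: union of children's cut sets → 3 cut set(s).
Minimal cut sets: {Chilled-water valve faulted, Coolant supply is inoperative, Rupture disc failed, Upper agitator fails, Upper jacket pump offline}; {Upper quench valve stuck}; {South high-temp switch is down}.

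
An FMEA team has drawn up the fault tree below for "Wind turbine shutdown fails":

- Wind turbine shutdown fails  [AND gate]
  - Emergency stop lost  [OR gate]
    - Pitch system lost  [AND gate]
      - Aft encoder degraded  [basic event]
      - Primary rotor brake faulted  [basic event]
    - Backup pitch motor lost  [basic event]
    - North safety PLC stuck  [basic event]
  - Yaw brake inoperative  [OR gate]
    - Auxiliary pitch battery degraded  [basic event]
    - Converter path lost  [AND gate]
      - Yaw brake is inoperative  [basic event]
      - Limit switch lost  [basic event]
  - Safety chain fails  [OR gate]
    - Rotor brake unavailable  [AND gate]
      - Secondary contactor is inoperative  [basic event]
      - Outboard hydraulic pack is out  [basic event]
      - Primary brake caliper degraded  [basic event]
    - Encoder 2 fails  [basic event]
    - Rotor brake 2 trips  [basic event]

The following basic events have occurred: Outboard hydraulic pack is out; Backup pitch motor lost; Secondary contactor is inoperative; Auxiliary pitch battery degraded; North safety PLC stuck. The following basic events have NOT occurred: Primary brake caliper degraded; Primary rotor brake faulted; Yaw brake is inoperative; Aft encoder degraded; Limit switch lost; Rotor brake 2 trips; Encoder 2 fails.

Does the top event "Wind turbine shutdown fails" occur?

No

Pitch system lost [AND]: Aft encoder degraded=not, Primary rotor brake faulted=not → not all inputs occur → does not occur.
Emergency stop lost [OR]: Pitch system lost=not, Backup pitch motor lost=occurs, North safety PLC stuck=occurs → at least one input occurs → occurs.
Converter path lost [AND]: Yaw brake is inoperative=not, Limit switch lost=not → not all inputs occur → does not occur.
Yaw brake inoperative [OR]: Auxiliary pitch battery degraded=occurs, Converter path lost=not → at least one input occurs → occurs.
Rotor brake unavailable [AND]: Secondary contactor is inoperative=occurs, Outboard hydraulic pack is out=occurs, Primary brake caliper degraded=not → not all inputs occur → does not occur.
Safety chain fails [OR]: Rotor brake unavailable=not, Encoder 2 fails=not, Rotor brake 2 trips=not → no input occurs → does not occur.
Wind turbine shutdown fails [AND]: Emergency stop lost=occurs, Yaw brake inoperative=occurs, Safety chain fails=not → not all inputs occur → does not occur.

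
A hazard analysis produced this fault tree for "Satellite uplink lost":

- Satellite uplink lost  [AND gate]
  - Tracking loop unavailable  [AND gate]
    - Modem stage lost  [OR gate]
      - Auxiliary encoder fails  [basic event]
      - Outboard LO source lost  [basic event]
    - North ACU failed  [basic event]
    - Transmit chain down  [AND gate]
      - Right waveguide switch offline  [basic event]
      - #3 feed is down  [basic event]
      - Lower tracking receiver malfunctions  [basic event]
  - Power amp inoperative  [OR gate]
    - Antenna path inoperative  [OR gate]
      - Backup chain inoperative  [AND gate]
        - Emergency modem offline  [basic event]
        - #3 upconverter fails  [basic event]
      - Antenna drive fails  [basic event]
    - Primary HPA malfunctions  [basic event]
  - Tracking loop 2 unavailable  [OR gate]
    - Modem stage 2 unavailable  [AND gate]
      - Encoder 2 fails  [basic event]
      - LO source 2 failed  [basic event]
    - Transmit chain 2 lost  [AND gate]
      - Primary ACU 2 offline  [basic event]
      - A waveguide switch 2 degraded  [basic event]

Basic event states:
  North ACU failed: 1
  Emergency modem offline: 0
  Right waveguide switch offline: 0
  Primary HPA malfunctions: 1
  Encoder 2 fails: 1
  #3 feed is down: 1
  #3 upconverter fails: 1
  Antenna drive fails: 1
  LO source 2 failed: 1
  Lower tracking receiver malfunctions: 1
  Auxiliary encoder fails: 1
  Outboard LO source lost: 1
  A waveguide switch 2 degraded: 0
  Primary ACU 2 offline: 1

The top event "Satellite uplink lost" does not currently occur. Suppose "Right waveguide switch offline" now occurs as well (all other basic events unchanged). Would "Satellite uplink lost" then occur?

Yes

Counterfactual: set "Right waveguide switch offline" to occurred.
Modem stage lost [OR]: Auxiliary encoder fails=occurs, Outboard LO source lost=occurs → at least one input occurs → occurs.
Transmit chain down [AND]: Right waveguide switch offline=occurs, #3 feed is down=occurs, Lower tracking receiver malfunctions=occurs → all inputs occur → occurs.
Tracking loop unavailable [AND]: Modem stage lost=occurs, North ACU failed=occurs, Transmit chain down=occurs → all inputs occur → occurs.
Backup chain inoperative [AND]: Emergency modem offline=not, #3 upconverter fails=occurs → not all inputs occur → does not occur.
Antenna path inoperative [OR]: Backup chain inoperative=not, Antenna drive fails=occurs → at least one input occurs → occurs.
Power amp inoperative [OR]: Antenna path inoperative=occurs, Primary HPA malfunctions=occurs → at least one input occurs → occurs.
Modem stage 2 unavailable [AND]: Encoder 2 fails=occurs, LO source 2 failed=occurs → all inputs occur → occurs.
Transmit chain 2 lost [AND]: Primary ACU 2 offline=occurs, A waveguide switch 2 degraded=not → not all inputs occur → does not occur.
Tracking loop 2 unavailable [OR]: Modem stage 2 unavailable=occurs, Transmit chain 2 lost=not → at least one input occurs → occurs.
Satellite uplink lost [AND]: Tracking loop unavailable=occurs, Power amp inoperative=occurs, Tracking loop 2 unavailable=occurs → all inputs occur → occurs.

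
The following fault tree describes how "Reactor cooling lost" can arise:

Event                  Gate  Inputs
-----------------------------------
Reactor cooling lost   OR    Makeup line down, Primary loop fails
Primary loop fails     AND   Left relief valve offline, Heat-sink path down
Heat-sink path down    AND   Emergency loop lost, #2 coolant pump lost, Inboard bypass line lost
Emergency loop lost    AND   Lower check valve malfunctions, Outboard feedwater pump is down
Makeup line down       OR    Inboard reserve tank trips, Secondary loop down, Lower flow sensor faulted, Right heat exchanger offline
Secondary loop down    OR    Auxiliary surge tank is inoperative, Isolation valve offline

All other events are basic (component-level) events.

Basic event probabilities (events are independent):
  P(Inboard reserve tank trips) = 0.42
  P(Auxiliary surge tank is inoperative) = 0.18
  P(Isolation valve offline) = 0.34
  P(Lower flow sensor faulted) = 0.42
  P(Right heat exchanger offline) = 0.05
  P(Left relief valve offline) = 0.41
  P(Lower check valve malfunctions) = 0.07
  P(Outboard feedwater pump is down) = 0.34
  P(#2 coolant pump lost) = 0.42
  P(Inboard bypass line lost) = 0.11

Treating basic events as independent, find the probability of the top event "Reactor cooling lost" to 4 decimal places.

P(Secondary loop down) [OR] = 1 − (1−0.18) × (1−0.34) = 0.458800
P(Makeup line down) [OR] = 1 − (1−0.42) × (1−0.458800) × (1−0.42) × (1−0.05) = 0.827043
P(Emergency loop lost) [AND] = 0.07 × 0.34 = 0.023800
P(Heat-sink path down) [AND] = 0.023800 × 0.42 × 0.11 = 0.001100
P(Primary loop fails) [AND] = 0.41 × 0.001100 = 0.000451
P(Reactor cooling lost) [OR] = 1 − (1−0.827043) × (1−0.000451) = 0.827121
Rounded to 4 decimal places: P(Reactor cooling lost) ≈ 0.8271.

0.8271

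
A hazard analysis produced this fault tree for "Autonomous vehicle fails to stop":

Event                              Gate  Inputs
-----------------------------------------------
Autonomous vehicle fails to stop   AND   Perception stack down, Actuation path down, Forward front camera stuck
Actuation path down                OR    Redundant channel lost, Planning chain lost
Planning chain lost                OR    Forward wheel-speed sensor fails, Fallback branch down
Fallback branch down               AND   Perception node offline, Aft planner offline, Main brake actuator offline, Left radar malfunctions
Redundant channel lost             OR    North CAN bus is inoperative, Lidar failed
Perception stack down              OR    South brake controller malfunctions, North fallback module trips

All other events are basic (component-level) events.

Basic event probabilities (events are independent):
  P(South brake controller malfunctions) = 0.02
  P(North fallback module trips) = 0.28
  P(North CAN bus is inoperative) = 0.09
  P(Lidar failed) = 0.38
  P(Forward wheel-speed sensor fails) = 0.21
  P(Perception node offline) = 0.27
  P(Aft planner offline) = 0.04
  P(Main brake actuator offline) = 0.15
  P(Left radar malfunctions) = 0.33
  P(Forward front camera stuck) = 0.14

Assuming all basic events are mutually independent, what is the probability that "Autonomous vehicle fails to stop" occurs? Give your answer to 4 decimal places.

0.0229

P(Perception stack down) [OR] = 1 − (1−0.02) × (1−0.28) = 0.294400
P(Redundant channel lost) [OR] = 1 − (1−0.09) × (1−0.38) = 0.435800
P(Fallback branch down) [AND] = 0.27 × 0.04 × 0.15 × 0.33 = 0.000535
P(Planning chain lost) [OR] = 1 − (1−0.21) × (1−0.000535) = 0.210423
P(Actuation path down) [OR] = 1 − (1−0.435800) × (1−0.210423) = 0.554521
P(Autonomous vehicle fails to stop) [AND] = 0.294400 × 0.554521 × 0.14 = 0.022855
Rounded to 4 decimal places: P(Autonomous vehicle fails to stop) ≈ 0.0229.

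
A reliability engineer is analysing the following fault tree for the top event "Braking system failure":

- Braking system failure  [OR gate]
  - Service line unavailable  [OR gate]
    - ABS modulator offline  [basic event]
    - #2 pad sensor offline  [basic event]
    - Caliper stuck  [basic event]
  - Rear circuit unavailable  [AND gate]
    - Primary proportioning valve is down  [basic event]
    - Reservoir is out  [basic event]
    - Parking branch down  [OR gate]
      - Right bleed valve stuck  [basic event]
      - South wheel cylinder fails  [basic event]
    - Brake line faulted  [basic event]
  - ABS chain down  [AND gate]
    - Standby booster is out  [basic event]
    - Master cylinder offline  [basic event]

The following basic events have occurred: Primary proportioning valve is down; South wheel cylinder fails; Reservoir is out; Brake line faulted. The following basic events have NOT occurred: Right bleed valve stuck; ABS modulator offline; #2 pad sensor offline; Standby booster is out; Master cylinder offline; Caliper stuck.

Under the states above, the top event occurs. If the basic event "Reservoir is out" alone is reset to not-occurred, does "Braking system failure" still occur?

Counterfactual: set "Reservoir is out" to not occurred.
Service line unavailable [OR]: ABS modulator offline=not, #2 pad sensor offline=not, Caliper stuck=not → no input occurs → does not occur.
Parking branch down [OR]: Right bleed valve stuck=not, South wheel cylinder fails=occurs → at least one input occurs → occurs.
Rear circuit unavailable [AND]: Primary proportioning valve is down=occurs, Reservoir is out=not, Parking branch down=occurs, Brake line faulted=occurs → not all inputs occur → does not occur.
ABS chain down [AND]: Standby booster is out=not, Master cylinder offline=not → not all inputs occur → does not occur.
Braking system failure [OR]: Service line unavailable=not, Rear circuit unavailable=not, ABS chain down=not → no input occurs → does not occur.

No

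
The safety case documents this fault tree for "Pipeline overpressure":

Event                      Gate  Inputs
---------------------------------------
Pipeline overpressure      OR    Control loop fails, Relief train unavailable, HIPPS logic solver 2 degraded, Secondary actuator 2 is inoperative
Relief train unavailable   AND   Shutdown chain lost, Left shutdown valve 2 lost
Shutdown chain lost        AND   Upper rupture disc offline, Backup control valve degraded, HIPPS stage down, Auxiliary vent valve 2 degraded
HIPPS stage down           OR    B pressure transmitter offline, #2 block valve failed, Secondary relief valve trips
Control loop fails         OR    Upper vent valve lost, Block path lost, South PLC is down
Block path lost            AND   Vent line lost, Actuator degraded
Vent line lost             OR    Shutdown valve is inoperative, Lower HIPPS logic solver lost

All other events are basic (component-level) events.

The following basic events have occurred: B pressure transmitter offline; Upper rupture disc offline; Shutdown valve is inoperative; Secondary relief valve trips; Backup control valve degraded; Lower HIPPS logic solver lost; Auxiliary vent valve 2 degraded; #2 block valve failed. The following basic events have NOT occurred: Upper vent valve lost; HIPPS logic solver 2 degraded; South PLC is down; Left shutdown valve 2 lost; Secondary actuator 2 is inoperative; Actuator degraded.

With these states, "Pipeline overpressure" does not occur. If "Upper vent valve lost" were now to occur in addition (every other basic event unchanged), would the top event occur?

Counterfactual: set "Upper vent valve lost" to occurred.
Vent line lost [OR]: Shutdown valve is inoperative=occurs, Lower HIPPS logic solver lost=occurs → at least one input occurs → occurs.
Block path lost [AND]: Vent line lost=occurs, Actuator degraded=not → not all inputs occur → does not occur.
Control loop fails [OR]: Upper vent valve lost=occurs, Block path lost=not, South PLC is down=not → at least one input occurs → occurs.
HIPPS stage down [OR]: B pressure transmitter offline=occurs, #2 block valve failed=occurs, Secondary relief valve trips=occurs → at least one input occurs → occurs.
Shutdown chain lost [AND]: Upper rupture disc offline=occurs, Backup control valve degraded=occurs, HIPPS stage down=occurs, Auxiliary vent valve 2 degraded=occurs → all inputs occur → occurs.
Relief train unavailable [AND]: Shutdown chain lost=occurs, Left shutdown valve 2 lost=not → not all inputs occur → does not occur.
Pipeline overpressure [OR]: Control loop fails=occurs, Relief train unavailable=not, HIPPS logic solver 2 degraded=not, Secondary actuator 2 is inoperative=not → at least one input occurs → occurs.

Yes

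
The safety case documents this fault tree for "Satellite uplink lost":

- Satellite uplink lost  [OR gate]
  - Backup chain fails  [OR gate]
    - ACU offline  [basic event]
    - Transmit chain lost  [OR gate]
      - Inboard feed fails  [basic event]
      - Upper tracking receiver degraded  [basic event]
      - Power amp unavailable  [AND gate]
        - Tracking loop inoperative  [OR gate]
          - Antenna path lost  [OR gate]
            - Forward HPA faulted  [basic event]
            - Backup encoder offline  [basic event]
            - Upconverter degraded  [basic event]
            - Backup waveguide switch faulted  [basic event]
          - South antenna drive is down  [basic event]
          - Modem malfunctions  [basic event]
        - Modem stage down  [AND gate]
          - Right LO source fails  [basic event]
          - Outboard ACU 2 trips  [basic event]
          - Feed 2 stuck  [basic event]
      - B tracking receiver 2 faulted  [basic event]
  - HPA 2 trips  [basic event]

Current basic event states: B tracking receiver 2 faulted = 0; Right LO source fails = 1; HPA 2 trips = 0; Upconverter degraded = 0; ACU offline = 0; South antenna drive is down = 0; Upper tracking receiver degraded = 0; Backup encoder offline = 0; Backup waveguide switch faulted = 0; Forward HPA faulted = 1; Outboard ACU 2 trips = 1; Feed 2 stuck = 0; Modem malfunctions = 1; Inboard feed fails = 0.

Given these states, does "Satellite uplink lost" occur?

Antenna path lost [OR]: Forward HPA faulted=occurs, Backup encoder offline=not, Upconverter degraded=not, Backup waveguide switch faulted=not → at least one input occurs → occurs.
Tracking loop inoperative [OR]: Antenna path lost=occurs, South antenna drive is down=not, Modem malfunctions=occurs → at least one input occurs → occurs.
Modem stage down [AND]: Right LO source fails=occurs, Outboard ACU 2 trips=occurs, Feed 2 stuck=not → not all inputs occur → does not occur.
Power amp unavailable [AND]: Tracking loop inoperative=occurs, Modem stage down=not → not all inputs occur → does not occur.
Transmit chain lost [OR]: Inboard feed fails=not, Upper tracking receiver degraded=not, Power amp unavailable=not, B tracking receiver 2 faulted=not → no input occurs → does not occur.
Backup chain fails [OR]: ACU offline=not, Transmit chain lost=not → no input occurs → does not occur.
Satellite uplink lost [OR]: Backup chain fails=not, HPA 2 trips=not → no input occurs → does not occur.

No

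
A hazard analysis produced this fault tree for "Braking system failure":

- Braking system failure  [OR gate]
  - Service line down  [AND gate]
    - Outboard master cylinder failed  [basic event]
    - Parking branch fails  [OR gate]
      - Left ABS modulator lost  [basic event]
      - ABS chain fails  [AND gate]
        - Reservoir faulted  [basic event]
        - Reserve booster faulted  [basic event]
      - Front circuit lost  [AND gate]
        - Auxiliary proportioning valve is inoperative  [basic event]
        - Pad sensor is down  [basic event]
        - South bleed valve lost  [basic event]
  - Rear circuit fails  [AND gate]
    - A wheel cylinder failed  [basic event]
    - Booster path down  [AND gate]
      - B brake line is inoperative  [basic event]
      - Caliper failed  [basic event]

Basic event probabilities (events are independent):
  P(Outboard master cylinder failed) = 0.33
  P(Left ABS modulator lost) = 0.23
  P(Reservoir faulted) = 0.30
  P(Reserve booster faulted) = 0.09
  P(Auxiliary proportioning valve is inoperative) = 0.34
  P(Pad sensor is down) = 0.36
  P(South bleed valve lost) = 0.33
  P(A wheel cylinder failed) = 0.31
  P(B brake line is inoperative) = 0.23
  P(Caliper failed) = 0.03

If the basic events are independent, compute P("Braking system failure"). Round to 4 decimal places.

0.0947

P(ABS chain fails) [AND] = 0.30 × 0.09 = 0.027000
P(Front circuit lost) [AND] = 0.34 × 0.36 × 0.33 = 0.040392
P(Parking branch fails) [OR] = 1 − (1−0.23) × (1−0.027000) × (1−0.040392) = 0.281052
P(Service line down) [AND] = 0.33 × 0.281052 = 0.092747
P(Booster path down) [AND] = 0.23 × 0.03 = 0.006900
P(Rear circuit fails) [AND] = 0.31 × 0.006900 = 0.002139
P(Braking system failure) [OR] = 1 − (1−0.092747) × (1−0.002139) = 0.094688
Rounded to 4 decimal places: P(Braking system failure) ≈ 0.0947.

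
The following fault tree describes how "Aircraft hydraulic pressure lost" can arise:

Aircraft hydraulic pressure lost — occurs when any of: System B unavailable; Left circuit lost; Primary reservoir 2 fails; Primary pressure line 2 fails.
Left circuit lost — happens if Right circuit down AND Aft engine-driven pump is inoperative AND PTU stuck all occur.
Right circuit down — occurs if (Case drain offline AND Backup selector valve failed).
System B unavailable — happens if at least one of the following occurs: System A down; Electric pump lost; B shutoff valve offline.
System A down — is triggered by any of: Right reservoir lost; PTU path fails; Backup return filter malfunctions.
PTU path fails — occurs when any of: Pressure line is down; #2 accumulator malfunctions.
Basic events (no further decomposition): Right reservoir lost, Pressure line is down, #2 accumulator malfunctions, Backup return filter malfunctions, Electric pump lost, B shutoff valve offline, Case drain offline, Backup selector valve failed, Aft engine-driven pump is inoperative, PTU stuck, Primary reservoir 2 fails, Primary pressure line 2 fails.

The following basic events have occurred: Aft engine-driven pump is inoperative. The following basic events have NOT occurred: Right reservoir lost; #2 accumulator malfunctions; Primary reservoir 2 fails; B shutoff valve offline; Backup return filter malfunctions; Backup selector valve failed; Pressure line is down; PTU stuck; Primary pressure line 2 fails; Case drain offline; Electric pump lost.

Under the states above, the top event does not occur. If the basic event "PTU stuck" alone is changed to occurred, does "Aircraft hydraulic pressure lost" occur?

No

Counterfactual: set "PTU stuck" to occurred.
PTU path fails [OR]: Pressure line is down=not, #2 accumulator malfunctions=not → no input occurs → does not occur.
System A down [OR]: Right reservoir lost=not, PTU path fails=not, Backup return filter malfunctions=not → no input occurs → does not occur.
System B unavailable [OR]: System A down=not, Electric pump lost=not, B shutoff valve offline=not → no input occurs → does not occur.
Right circuit down [AND]: Case drain offline=not, Backup selector valve failed=not → not all inputs occur → does not occur.
Left circuit lost [AND]: Right circuit down=not, Aft engine-driven pump is inoperative=occurs, PTU stuck=occurs → not all inputs occur → does not occur.
Aircraft hydraulic pressure lost [OR]: System B unavailable=not, Left circuit lost=not, Primary reservoir 2 fails=not, Primary pressure line 2 fails=not → no input occurs → does not occur.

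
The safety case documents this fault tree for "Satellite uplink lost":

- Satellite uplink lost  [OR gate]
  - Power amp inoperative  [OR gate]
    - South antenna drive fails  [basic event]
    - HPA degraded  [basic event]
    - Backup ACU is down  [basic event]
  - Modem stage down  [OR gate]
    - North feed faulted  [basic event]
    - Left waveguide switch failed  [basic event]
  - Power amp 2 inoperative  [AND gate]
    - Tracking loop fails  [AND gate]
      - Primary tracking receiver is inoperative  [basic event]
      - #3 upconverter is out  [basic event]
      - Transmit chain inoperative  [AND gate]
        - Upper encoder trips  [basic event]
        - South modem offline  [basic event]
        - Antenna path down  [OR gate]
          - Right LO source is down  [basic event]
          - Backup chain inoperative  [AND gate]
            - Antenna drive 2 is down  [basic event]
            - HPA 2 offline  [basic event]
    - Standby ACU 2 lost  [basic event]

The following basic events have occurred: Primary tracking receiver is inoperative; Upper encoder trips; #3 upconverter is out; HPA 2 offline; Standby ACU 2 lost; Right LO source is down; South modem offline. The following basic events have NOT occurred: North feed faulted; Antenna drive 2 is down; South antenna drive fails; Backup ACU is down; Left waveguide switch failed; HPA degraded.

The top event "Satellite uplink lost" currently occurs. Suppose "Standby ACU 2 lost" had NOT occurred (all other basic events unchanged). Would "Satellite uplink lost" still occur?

Counterfactual: set "Standby ACU 2 lost" to not occurred.
Power amp inoperative [OR]: South antenna drive fails=not, HPA degraded=not, Backup ACU is down=not → no input occurs → does not occur.
Modem stage down [OR]: North feed faulted=not, Left waveguide switch failed=not → no input occurs → does not occur.
Backup chain inoperative [AND]: Antenna drive 2 is down=not, HPA 2 offline=occurs → not all inputs occur → does not occur.
Antenna path down [OR]: Right LO source is down=occurs, Backup chain inoperative=not → at least one input occurs → occurs.
Transmit chain inoperative [AND]: Upper encoder trips=occurs, South modem offline=occurs, Antenna path down=occurs → all inputs occur → occurs.
Tracking loop fails [AND]: Primary tracking receiver is inoperative=occurs, #3 upconverter is out=occurs, Transmit chain inoperative=occurs → all inputs occur → occurs.
Power amp 2 inoperative [AND]: Tracking loop fails=occurs, Standby ACU 2 lost=not → not all inputs occur → does not occur.
Satellite uplink lost [OR]: Power amp inoperative=not, Modem stage down=not, Power amp 2 inoperative=not → no input occurs → does not occur.

No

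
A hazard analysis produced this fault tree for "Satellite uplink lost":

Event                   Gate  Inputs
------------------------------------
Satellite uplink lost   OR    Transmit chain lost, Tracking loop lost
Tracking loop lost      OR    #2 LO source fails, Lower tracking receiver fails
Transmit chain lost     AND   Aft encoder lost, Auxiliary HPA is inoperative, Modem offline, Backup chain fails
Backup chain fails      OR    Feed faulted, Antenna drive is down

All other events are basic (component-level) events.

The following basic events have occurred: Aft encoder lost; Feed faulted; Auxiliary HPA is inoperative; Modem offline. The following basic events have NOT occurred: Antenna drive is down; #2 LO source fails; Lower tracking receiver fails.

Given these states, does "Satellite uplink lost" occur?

Backup chain fails [OR]: Feed faulted=occurs, Antenna drive is down=not → at least one input occurs → occurs.
Transmit chain lost [AND]: Aft encoder lost=occurs, Auxiliary HPA is inoperative=occurs, Modem offline=occurs, Backup chain fails=occurs → all inputs occur → occurs.
Tracking loop lost [OR]: #2 LO source fails=not, Lower tracking receiver fails=not → no input occurs → does not occur.
Satellite uplink lost [OR]: Transmit chain lost=occurs, Tracking loop lost=not → at least one input occurs → occurs.

Yes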